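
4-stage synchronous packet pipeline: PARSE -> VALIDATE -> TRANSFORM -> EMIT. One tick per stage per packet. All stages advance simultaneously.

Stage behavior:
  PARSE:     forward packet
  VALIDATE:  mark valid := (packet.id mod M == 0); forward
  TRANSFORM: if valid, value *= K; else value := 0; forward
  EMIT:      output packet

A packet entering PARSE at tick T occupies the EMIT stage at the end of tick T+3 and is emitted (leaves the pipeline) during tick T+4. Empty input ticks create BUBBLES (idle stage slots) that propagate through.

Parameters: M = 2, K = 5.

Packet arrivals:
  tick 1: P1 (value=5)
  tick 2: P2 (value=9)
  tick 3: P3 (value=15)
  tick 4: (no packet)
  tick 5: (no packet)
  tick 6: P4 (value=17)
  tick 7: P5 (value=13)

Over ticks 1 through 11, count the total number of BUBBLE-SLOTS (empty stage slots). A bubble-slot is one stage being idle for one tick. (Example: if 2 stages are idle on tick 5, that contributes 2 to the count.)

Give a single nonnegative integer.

Tick 1: [PARSE:P1(v=5,ok=F), VALIDATE:-, TRANSFORM:-, EMIT:-] out:-; bubbles=3
Tick 2: [PARSE:P2(v=9,ok=F), VALIDATE:P1(v=5,ok=F), TRANSFORM:-, EMIT:-] out:-; bubbles=2
Tick 3: [PARSE:P3(v=15,ok=F), VALIDATE:P2(v=9,ok=T), TRANSFORM:P1(v=0,ok=F), EMIT:-] out:-; bubbles=1
Tick 4: [PARSE:-, VALIDATE:P3(v=15,ok=F), TRANSFORM:P2(v=45,ok=T), EMIT:P1(v=0,ok=F)] out:-; bubbles=1
Tick 5: [PARSE:-, VALIDATE:-, TRANSFORM:P3(v=0,ok=F), EMIT:P2(v=45,ok=T)] out:P1(v=0); bubbles=2
Tick 6: [PARSE:P4(v=17,ok=F), VALIDATE:-, TRANSFORM:-, EMIT:P3(v=0,ok=F)] out:P2(v=45); bubbles=2
Tick 7: [PARSE:P5(v=13,ok=F), VALIDATE:P4(v=17,ok=T), TRANSFORM:-, EMIT:-] out:P3(v=0); bubbles=2
Tick 8: [PARSE:-, VALIDATE:P5(v=13,ok=F), TRANSFORM:P4(v=85,ok=T), EMIT:-] out:-; bubbles=2
Tick 9: [PARSE:-, VALIDATE:-, TRANSFORM:P5(v=0,ok=F), EMIT:P4(v=85,ok=T)] out:-; bubbles=2
Tick 10: [PARSE:-, VALIDATE:-, TRANSFORM:-, EMIT:P5(v=0,ok=F)] out:P4(v=85); bubbles=3
Tick 11: [PARSE:-, VALIDATE:-, TRANSFORM:-, EMIT:-] out:P5(v=0); bubbles=4
Total bubble-slots: 24

Answer: 24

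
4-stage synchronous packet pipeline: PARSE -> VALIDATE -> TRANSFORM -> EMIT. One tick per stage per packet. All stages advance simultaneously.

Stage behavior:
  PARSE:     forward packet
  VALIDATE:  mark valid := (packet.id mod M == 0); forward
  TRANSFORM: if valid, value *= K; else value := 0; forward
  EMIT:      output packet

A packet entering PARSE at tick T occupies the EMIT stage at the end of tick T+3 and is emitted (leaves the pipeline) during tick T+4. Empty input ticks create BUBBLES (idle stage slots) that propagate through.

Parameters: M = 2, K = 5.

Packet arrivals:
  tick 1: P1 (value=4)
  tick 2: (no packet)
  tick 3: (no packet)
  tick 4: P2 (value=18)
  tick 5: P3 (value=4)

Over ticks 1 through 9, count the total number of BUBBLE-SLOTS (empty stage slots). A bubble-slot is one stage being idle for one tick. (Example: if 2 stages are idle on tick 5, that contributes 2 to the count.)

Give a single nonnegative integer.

Tick 1: [PARSE:P1(v=4,ok=F), VALIDATE:-, TRANSFORM:-, EMIT:-] out:-; bubbles=3
Tick 2: [PARSE:-, VALIDATE:P1(v=4,ok=F), TRANSFORM:-, EMIT:-] out:-; bubbles=3
Tick 3: [PARSE:-, VALIDATE:-, TRANSFORM:P1(v=0,ok=F), EMIT:-] out:-; bubbles=3
Tick 4: [PARSE:P2(v=18,ok=F), VALIDATE:-, TRANSFORM:-, EMIT:P1(v=0,ok=F)] out:-; bubbles=2
Tick 5: [PARSE:P3(v=4,ok=F), VALIDATE:P2(v=18,ok=T), TRANSFORM:-, EMIT:-] out:P1(v=0); bubbles=2
Tick 6: [PARSE:-, VALIDATE:P3(v=4,ok=F), TRANSFORM:P2(v=90,ok=T), EMIT:-] out:-; bubbles=2
Tick 7: [PARSE:-, VALIDATE:-, TRANSFORM:P3(v=0,ok=F), EMIT:P2(v=90,ok=T)] out:-; bubbles=2
Tick 8: [PARSE:-, VALIDATE:-, TRANSFORM:-, EMIT:P3(v=0,ok=F)] out:P2(v=90); bubbles=3
Tick 9: [PARSE:-, VALIDATE:-, TRANSFORM:-, EMIT:-] out:P3(v=0); bubbles=4
Total bubble-slots: 24

Answer: 24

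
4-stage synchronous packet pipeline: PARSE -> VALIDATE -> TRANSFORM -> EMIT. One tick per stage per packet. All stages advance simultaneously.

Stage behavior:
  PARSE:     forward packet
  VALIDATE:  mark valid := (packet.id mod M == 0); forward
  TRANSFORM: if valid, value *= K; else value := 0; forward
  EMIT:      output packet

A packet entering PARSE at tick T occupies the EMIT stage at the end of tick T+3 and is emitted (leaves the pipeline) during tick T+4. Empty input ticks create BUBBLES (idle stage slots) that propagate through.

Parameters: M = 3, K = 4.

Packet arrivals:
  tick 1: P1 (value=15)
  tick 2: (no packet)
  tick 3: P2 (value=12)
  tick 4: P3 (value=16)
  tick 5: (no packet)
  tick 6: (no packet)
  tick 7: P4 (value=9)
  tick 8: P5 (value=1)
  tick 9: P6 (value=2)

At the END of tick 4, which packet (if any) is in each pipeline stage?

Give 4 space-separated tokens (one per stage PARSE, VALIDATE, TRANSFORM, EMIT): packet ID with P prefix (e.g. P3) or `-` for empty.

Answer: P3 P2 - P1

Derivation:
Tick 1: [PARSE:P1(v=15,ok=F), VALIDATE:-, TRANSFORM:-, EMIT:-] out:-; in:P1
Tick 2: [PARSE:-, VALIDATE:P1(v=15,ok=F), TRANSFORM:-, EMIT:-] out:-; in:-
Tick 3: [PARSE:P2(v=12,ok=F), VALIDATE:-, TRANSFORM:P1(v=0,ok=F), EMIT:-] out:-; in:P2
Tick 4: [PARSE:P3(v=16,ok=F), VALIDATE:P2(v=12,ok=F), TRANSFORM:-, EMIT:P1(v=0,ok=F)] out:-; in:P3
At end of tick 4: ['P3', 'P2', '-', 'P1']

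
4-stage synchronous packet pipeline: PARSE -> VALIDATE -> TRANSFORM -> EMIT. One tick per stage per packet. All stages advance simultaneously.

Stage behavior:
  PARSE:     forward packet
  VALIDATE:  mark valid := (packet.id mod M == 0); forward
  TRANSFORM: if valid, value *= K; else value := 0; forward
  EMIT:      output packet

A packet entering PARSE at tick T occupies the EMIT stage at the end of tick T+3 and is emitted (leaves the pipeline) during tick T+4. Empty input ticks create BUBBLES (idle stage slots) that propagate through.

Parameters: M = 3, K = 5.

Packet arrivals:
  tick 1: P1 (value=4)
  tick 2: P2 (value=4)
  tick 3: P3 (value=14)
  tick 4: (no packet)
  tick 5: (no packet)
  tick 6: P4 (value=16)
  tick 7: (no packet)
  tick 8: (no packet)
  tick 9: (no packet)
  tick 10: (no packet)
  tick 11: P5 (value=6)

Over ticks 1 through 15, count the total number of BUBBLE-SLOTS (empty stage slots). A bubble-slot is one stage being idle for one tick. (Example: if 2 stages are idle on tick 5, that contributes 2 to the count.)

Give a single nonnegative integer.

Answer: 40

Derivation:
Tick 1: [PARSE:P1(v=4,ok=F), VALIDATE:-, TRANSFORM:-, EMIT:-] out:-; bubbles=3
Tick 2: [PARSE:P2(v=4,ok=F), VALIDATE:P1(v=4,ok=F), TRANSFORM:-, EMIT:-] out:-; bubbles=2
Tick 3: [PARSE:P3(v=14,ok=F), VALIDATE:P2(v=4,ok=F), TRANSFORM:P1(v=0,ok=F), EMIT:-] out:-; bubbles=1
Tick 4: [PARSE:-, VALIDATE:P3(v=14,ok=T), TRANSFORM:P2(v=0,ok=F), EMIT:P1(v=0,ok=F)] out:-; bubbles=1
Tick 5: [PARSE:-, VALIDATE:-, TRANSFORM:P3(v=70,ok=T), EMIT:P2(v=0,ok=F)] out:P1(v=0); bubbles=2
Tick 6: [PARSE:P4(v=16,ok=F), VALIDATE:-, TRANSFORM:-, EMIT:P3(v=70,ok=T)] out:P2(v=0); bubbles=2
Tick 7: [PARSE:-, VALIDATE:P4(v=16,ok=F), TRANSFORM:-, EMIT:-] out:P3(v=70); bubbles=3
Tick 8: [PARSE:-, VALIDATE:-, TRANSFORM:P4(v=0,ok=F), EMIT:-] out:-; bubbles=3
Tick 9: [PARSE:-, VALIDATE:-, TRANSFORM:-, EMIT:P4(v=0,ok=F)] out:-; bubbles=3
Tick 10: [PARSE:-, VALIDATE:-, TRANSFORM:-, EMIT:-] out:P4(v=0); bubbles=4
Tick 11: [PARSE:P5(v=6,ok=F), VALIDATE:-, TRANSFORM:-, EMIT:-] out:-; bubbles=3
Tick 12: [PARSE:-, VALIDATE:P5(v=6,ok=F), TRANSFORM:-, EMIT:-] out:-; bubbles=3
Tick 13: [PARSE:-, VALIDATE:-, TRANSFORM:P5(v=0,ok=F), EMIT:-] out:-; bubbles=3
Tick 14: [PARSE:-, VALIDATE:-, TRANSFORM:-, EMIT:P5(v=0,ok=F)] out:-; bubbles=3
Tick 15: [PARSE:-, VALIDATE:-, TRANSFORM:-, EMIT:-] out:P5(v=0); bubbles=4
Total bubble-slots: 40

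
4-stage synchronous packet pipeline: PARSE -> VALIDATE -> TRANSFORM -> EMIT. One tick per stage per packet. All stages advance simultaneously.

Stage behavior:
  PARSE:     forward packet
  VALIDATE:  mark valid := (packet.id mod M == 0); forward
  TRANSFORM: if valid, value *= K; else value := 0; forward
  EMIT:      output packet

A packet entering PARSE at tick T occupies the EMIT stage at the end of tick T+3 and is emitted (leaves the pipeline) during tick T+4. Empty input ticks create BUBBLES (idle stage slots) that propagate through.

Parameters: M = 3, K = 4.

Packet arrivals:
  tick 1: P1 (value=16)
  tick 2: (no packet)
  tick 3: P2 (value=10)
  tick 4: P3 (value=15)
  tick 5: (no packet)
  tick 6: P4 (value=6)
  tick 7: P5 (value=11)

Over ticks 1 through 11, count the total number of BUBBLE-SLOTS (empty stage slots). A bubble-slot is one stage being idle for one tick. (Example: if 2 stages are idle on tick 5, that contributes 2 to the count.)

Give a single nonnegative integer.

Answer: 24

Derivation:
Tick 1: [PARSE:P1(v=16,ok=F), VALIDATE:-, TRANSFORM:-, EMIT:-] out:-; bubbles=3
Tick 2: [PARSE:-, VALIDATE:P1(v=16,ok=F), TRANSFORM:-, EMIT:-] out:-; bubbles=3
Tick 3: [PARSE:P2(v=10,ok=F), VALIDATE:-, TRANSFORM:P1(v=0,ok=F), EMIT:-] out:-; bubbles=2
Tick 4: [PARSE:P3(v=15,ok=F), VALIDATE:P2(v=10,ok=F), TRANSFORM:-, EMIT:P1(v=0,ok=F)] out:-; bubbles=1
Tick 5: [PARSE:-, VALIDATE:P3(v=15,ok=T), TRANSFORM:P2(v=0,ok=F), EMIT:-] out:P1(v=0); bubbles=2
Tick 6: [PARSE:P4(v=6,ok=F), VALIDATE:-, TRANSFORM:P3(v=60,ok=T), EMIT:P2(v=0,ok=F)] out:-; bubbles=1
Tick 7: [PARSE:P5(v=11,ok=F), VALIDATE:P4(v=6,ok=F), TRANSFORM:-, EMIT:P3(v=60,ok=T)] out:P2(v=0); bubbles=1
Tick 8: [PARSE:-, VALIDATE:P5(v=11,ok=F), TRANSFORM:P4(v=0,ok=F), EMIT:-] out:P3(v=60); bubbles=2
Tick 9: [PARSE:-, VALIDATE:-, TRANSFORM:P5(v=0,ok=F), EMIT:P4(v=0,ok=F)] out:-; bubbles=2
Tick 10: [PARSE:-, VALIDATE:-, TRANSFORM:-, EMIT:P5(v=0,ok=F)] out:P4(v=0); bubbles=3
Tick 11: [PARSE:-, VALIDATE:-, TRANSFORM:-, EMIT:-] out:P5(v=0); bubbles=4
Total bubble-slots: 24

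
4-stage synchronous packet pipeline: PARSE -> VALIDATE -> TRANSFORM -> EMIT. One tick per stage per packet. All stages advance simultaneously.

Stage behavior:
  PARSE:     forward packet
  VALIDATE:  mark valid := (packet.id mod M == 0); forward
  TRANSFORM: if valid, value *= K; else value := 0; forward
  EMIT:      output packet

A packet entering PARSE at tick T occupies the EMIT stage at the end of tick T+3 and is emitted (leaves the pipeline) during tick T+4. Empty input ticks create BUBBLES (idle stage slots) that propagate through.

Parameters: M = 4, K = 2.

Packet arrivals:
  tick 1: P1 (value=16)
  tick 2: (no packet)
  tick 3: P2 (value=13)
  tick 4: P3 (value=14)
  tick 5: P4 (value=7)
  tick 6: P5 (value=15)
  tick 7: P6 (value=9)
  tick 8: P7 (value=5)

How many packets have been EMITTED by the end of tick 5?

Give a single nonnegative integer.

Tick 1: [PARSE:P1(v=16,ok=F), VALIDATE:-, TRANSFORM:-, EMIT:-] out:-; in:P1
Tick 2: [PARSE:-, VALIDATE:P1(v=16,ok=F), TRANSFORM:-, EMIT:-] out:-; in:-
Tick 3: [PARSE:P2(v=13,ok=F), VALIDATE:-, TRANSFORM:P1(v=0,ok=F), EMIT:-] out:-; in:P2
Tick 4: [PARSE:P3(v=14,ok=F), VALIDATE:P2(v=13,ok=F), TRANSFORM:-, EMIT:P1(v=0,ok=F)] out:-; in:P3
Tick 5: [PARSE:P4(v=7,ok=F), VALIDATE:P3(v=14,ok=F), TRANSFORM:P2(v=0,ok=F), EMIT:-] out:P1(v=0); in:P4
Emitted by tick 5: ['P1']

Answer: 1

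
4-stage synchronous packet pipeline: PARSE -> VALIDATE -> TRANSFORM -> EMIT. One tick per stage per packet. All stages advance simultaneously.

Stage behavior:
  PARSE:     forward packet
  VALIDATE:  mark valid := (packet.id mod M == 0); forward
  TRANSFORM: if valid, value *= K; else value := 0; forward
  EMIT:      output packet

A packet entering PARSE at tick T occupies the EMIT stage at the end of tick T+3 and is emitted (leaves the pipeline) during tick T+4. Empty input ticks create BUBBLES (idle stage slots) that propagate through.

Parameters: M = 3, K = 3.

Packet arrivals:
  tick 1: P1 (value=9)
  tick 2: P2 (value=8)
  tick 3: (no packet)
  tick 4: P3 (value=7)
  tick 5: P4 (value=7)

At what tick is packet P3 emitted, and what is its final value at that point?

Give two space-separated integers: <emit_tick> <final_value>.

Answer: 8 21

Derivation:
Tick 1: [PARSE:P1(v=9,ok=F), VALIDATE:-, TRANSFORM:-, EMIT:-] out:-; in:P1
Tick 2: [PARSE:P2(v=8,ok=F), VALIDATE:P1(v=9,ok=F), TRANSFORM:-, EMIT:-] out:-; in:P2
Tick 3: [PARSE:-, VALIDATE:P2(v=8,ok=F), TRANSFORM:P1(v=0,ok=F), EMIT:-] out:-; in:-
Tick 4: [PARSE:P3(v=7,ok=F), VALIDATE:-, TRANSFORM:P2(v=0,ok=F), EMIT:P1(v=0,ok=F)] out:-; in:P3
Tick 5: [PARSE:P4(v=7,ok=F), VALIDATE:P3(v=7,ok=T), TRANSFORM:-, EMIT:P2(v=0,ok=F)] out:P1(v=0); in:P4
Tick 6: [PARSE:-, VALIDATE:P4(v=7,ok=F), TRANSFORM:P3(v=21,ok=T), EMIT:-] out:P2(v=0); in:-
Tick 7: [PARSE:-, VALIDATE:-, TRANSFORM:P4(v=0,ok=F), EMIT:P3(v=21,ok=T)] out:-; in:-
Tick 8: [PARSE:-, VALIDATE:-, TRANSFORM:-, EMIT:P4(v=0,ok=F)] out:P3(v=21); in:-
Tick 9: [PARSE:-, VALIDATE:-, TRANSFORM:-, EMIT:-] out:P4(v=0); in:-
P3: arrives tick 4, valid=True (id=3, id%3=0), emit tick 8, final value 21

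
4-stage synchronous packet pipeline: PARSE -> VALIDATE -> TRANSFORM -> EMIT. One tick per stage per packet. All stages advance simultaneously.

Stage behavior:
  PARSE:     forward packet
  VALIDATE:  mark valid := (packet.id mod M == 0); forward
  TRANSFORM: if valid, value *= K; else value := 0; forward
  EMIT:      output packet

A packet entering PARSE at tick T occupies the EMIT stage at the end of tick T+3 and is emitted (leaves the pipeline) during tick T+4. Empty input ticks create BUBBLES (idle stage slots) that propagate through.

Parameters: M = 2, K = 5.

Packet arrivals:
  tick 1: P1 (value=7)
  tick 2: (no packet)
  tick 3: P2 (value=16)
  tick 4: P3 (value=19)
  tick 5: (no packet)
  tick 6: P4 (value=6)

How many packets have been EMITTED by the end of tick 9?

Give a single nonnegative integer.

Tick 1: [PARSE:P1(v=7,ok=F), VALIDATE:-, TRANSFORM:-, EMIT:-] out:-; in:P1
Tick 2: [PARSE:-, VALIDATE:P1(v=7,ok=F), TRANSFORM:-, EMIT:-] out:-; in:-
Tick 3: [PARSE:P2(v=16,ok=F), VALIDATE:-, TRANSFORM:P1(v=0,ok=F), EMIT:-] out:-; in:P2
Tick 4: [PARSE:P3(v=19,ok=F), VALIDATE:P2(v=16,ok=T), TRANSFORM:-, EMIT:P1(v=0,ok=F)] out:-; in:P3
Tick 5: [PARSE:-, VALIDATE:P3(v=19,ok=F), TRANSFORM:P2(v=80,ok=T), EMIT:-] out:P1(v=0); in:-
Tick 6: [PARSE:P4(v=6,ok=F), VALIDATE:-, TRANSFORM:P3(v=0,ok=F), EMIT:P2(v=80,ok=T)] out:-; in:P4
Tick 7: [PARSE:-, VALIDATE:P4(v=6,ok=T), TRANSFORM:-, EMIT:P3(v=0,ok=F)] out:P2(v=80); in:-
Tick 8: [PARSE:-, VALIDATE:-, TRANSFORM:P4(v=30,ok=T), EMIT:-] out:P3(v=0); in:-
Tick 9: [PARSE:-, VALIDATE:-, TRANSFORM:-, EMIT:P4(v=30,ok=T)] out:-; in:-
Emitted by tick 9: ['P1', 'P2', 'P3']

Answer: 3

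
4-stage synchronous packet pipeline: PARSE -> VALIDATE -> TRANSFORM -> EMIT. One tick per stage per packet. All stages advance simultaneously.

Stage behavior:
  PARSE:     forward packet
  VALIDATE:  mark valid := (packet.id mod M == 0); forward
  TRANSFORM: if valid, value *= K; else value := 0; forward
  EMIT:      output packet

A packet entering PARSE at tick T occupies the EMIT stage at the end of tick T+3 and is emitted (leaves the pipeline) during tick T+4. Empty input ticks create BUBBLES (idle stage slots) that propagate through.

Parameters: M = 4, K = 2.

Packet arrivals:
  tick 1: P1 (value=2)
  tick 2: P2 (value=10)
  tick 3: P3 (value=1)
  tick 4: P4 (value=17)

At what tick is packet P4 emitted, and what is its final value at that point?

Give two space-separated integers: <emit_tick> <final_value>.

Tick 1: [PARSE:P1(v=2,ok=F), VALIDATE:-, TRANSFORM:-, EMIT:-] out:-; in:P1
Tick 2: [PARSE:P2(v=10,ok=F), VALIDATE:P1(v=2,ok=F), TRANSFORM:-, EMIT:-] out:-; in:P2
Tick 3: [PARSE:P3(v=1,ok=F), VALIDATE:P2(v=10,ok=F), TRANSFORM:P1(v=0,ok=F), EMIT:-] out:-; in:P3
Tick 4: [PARSE:P4(v=17,ok=F), VALIDATE:P3(v=1,ok=F), TRANSFORM:P2(v=0,ok=F), EMIT:P1(v=0,ok=F)] out:-; in:P4
Tick 5: [PARSE:-, VALIDATE:P4(v=17,ok=T), TRANSFORM:P3(v=0,ok=F), EMIT:P2(v=0,ok=F)] out:P1(v=0); in:-
Tick 6: [PARSE:-, VALIDATE:-, TRANSFORM:P4(v=34,ok=T), EMIT:P3(v=0,ok=F)] out:P2(v=0); in:-
Tick 7: [PARSE:-, VALIDATE:-, TRANSFORM:-, EMIT:P4(v=34,ok=T)] out:P3(v=0); in:-
Tick 8: [PARSE:-, VALIDATE:-, TRANSFORM:-, EMIT:-] out:P4(v=34); in:-
P4: arrives tick 4, valid=True (id=4, id%4=0), emit tick 8, final value 34

Answer: 8 34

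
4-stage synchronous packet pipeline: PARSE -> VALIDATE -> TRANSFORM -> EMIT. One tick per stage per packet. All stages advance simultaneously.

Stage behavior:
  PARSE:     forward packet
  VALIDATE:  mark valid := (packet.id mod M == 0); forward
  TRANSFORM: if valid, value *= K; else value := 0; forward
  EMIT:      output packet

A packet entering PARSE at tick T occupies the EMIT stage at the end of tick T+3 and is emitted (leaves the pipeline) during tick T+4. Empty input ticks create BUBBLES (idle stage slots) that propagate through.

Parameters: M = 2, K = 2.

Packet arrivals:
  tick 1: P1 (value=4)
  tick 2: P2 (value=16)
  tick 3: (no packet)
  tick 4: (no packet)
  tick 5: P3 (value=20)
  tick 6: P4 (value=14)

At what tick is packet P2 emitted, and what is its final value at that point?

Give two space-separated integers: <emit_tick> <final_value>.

Tick 1: [PARSE:P1(v=4,ok=F), VALIDATE:-, TRANSFORM:-, EMIT:-] out:-; in:P1
Tick 2: [PARSE:P2(v=16,ok=F), VALIDATE:P1(v=4,ok=F), TRANSFORM:-, EMIT:-] out:-; in:P2
Tick 3: [PARSE:-, VALIDATE:P2(v=16,ok=T), TRANSFORM:P1(v=0,ok=F), EMIT:-] out:-; in:-
Tick 4: [PARSE:-, VALIDATE:-, TRANSFORM:P2(v=32,ok=T), EMIT:P1(v=0,ok=F)] out:-; in:-
Tick 5: [PARSE:P3(v=20,ok=F), VALIDATE:-, TRANSFORM:-, EMIT:P2(v=32,ok=T)] out:P1(v=0); in:P3
Tick 6: [PARSE:P4(v=14,ok=F), VALIDATE:P3(v=20,ok=F), TRANSFORM:-, EMIT:-] out:P2(v=32); in:P4
Tick 7: [PARSE:-, VALIDATE:P4(v=14,ok=T), TRANSFORM:P3(v=0,ok=F), EMIT:-] out:-; in:-
Tick 8: [PARSE:-, VALIDATE:-, TRANSFORM:P4(v=28,ok=T), EMIT:P3(v=0,ok=F)] out:-; in:-
Tick 9: [PARSE:-, VALIDATE:-, TRANSFORM:-, EMIT:P4(v=28,ok=T)] out:P3(v=0); in:-
Tick 10: [PARSE:-, VALIDATE:-, TRANSFORM:-, EMIT:-] out:P4(v=28); in:-
P2: arrives tick 2, valid=True (id=2, id%2=0), emit tick 6, final value 32

Answer: 6 32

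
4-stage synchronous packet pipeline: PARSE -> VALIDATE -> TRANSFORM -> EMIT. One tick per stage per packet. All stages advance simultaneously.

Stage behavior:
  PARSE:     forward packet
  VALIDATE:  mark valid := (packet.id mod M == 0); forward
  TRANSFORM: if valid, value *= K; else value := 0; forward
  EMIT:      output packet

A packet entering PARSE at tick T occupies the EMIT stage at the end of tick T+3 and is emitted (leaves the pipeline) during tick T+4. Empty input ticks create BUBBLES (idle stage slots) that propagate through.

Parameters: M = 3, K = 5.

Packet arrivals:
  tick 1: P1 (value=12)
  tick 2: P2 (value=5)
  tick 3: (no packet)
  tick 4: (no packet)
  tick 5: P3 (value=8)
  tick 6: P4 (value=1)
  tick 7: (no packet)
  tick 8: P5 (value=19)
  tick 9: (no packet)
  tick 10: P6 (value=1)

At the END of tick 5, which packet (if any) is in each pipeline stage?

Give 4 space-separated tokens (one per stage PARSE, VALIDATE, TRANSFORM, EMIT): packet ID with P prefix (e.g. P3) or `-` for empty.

Answer: P3 - - P2

Derivation:
Tick 1: [PARSE:P1(v=12,ok=F), VALIDATE:-, TRANSFORM:-, EMIT:-] out:-; in:P1
Tick 2: [PARSE:P2(v=5,ok=F), VALIDATE:P1(v=12,ok=F), TRANSFORM:-, EMIT:-] out:-; in:P2
Tick 3: [PARSE:-, VALIDATE:P2(v=5,ok=F), TRANSFORM:P1(v=0,ok=F), EMIT:-] out:-; in:-
Tick 4: [PARSE:-, VALIDATE:-, TRANSFORM:P2(v=0,ok=F), EMIT:P1(v=0,ok=F)] out:-; in:-
Tick 5: [PARSE:P3(v=8,ok=F), VALIDATE:-, TRANSFORM:-, EMIT:P2(v=0,ok=F)] out:P1(v=0); in:P3
At end of tick 5: ['P3', '-', '-', 'P2']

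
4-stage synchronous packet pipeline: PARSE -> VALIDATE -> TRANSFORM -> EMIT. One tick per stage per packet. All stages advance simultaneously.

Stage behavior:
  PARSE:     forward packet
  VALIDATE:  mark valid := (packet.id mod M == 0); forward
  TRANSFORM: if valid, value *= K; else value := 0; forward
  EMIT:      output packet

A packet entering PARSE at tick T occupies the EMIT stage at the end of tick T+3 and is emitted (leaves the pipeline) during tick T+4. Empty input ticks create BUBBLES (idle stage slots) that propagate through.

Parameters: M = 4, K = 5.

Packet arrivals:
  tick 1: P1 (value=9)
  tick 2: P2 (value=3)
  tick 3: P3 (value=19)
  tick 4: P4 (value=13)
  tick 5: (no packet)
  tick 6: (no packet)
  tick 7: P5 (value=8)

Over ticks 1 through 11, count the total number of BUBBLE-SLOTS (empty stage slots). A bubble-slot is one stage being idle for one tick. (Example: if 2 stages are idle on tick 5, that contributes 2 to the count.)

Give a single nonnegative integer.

Tick 1: [PARSE:P1(v=9,ok=F), VALIDATE:-, TRANSFORM:-, EMIT:-] out:-; bubbles=3
Tick 2: [PARSE:P2(v=3,ok=F), VALIDATE:P1(v=9,ok=F), TRANSFORM:-, EMIT:-] out:-; bubbles=2
Tick 3: [PARSE:P3(v=19,ok=F), VALIDATE:P2(v=3,ok=F), TRANSFORM:P1(v=0,ok=F), EMIT:-] out:-; bubbles=1
Tick 4: [PARSE:P4(v=13,ok=F), VALIDATE:P3(v=19,ok=F), TRANSFORM:P2(v=0,ok=F), EMIT:P1(v=0,ok=F)] out:-; bubbles=0
Tick 5: [PARSE:-, VALIDATE:P4(v=13,ok=T), TRANSFORM:P3(v=0,ok=F), EMIT:P2(v=0,ok=F)] out:P1(v=0); bubbles=1
Tick 6: [PARSE:-, VALIDATE:-, TRANSFORM:P4(v=65,ok=T), EMIT:P3(v=0,ok=F)] out:P2(v=0); bubbles=2
Tick 7: [PARSE:P5(v=8,ok=F), VALIDATE:-, TRANSFORM:-, EMIT:P4(v=65,ok=T)] out:P3(v=0); bubbles=2
Tick 8: [PARSE:-, VALIDATE:P5(v=8,ok=F), TRANSFORM:-, EMIT:-] out:P4(v=65); bubbles=3
Tick 9: [PARSE:-, VALIDATE:-, TRANSFORM:P5(v=0,ok=F), EMIT:-] out:-; bubbles=3
Tick 10: [PARSE:-, VALIDATE:-, TRANSFORM:-, EMIT:P5(v=0,ok=F)] out:-; bubbles=3
Tick 11: [PARSE:-, VALIDATE:-, TRANSFORM:-, EMIT:-] out:P5(v=0); bubbles=4
Total bubble-slots: 24

Answer: 24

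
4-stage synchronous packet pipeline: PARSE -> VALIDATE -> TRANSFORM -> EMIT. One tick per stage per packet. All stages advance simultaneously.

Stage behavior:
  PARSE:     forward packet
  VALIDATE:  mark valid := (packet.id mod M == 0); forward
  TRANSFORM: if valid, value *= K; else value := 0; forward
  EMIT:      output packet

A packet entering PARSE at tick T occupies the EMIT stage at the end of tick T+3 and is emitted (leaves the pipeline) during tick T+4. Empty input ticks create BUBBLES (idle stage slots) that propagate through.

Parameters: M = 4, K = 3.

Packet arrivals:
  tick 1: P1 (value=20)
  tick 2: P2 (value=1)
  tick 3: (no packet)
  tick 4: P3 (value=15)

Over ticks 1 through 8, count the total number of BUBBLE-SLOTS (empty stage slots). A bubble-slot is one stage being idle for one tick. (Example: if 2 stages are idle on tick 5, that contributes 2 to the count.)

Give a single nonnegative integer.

Answer: 20

Derivation:
Tick 1: [PARSE:P1(v=20,ok=F), VALIDATE:-, TRANSFORM:-, EMIT:-] out:-; bubbles=3
Tick 2: [PARSE:P2(v=1,ok=F), VALIDATE:P1(v=20,ok=F), TRANSFORM:-, EMIT:-] out:-; bubbles=2
Tick 3: [PARSE:-, VALIDATE:P2(v=1,ok=F), TRANSFORM:P1(v=0,ok=F), EMIT:-] out:-; bubbles=2
Tick 4: [PARSE:P3(v=15,ok=F), VALIDATE:-, TRANSFORM:P2(v=0,ok=F), EMIT:P1(v=0,ok=F)] out:-; bubbles=1
Tick 5: [PARSE:-, VALIDATE:P3(v=15,ok=F), TRANSFORM:-, EMIT:P2(v=0,ok=F)] out:P1(v=0); bubbles=2
Tick 6: [PARSE:-, VALIDATE:-, TRANSFORM:P3(v=0,ok=F), EMIT:-] out:P2(v=0); bubbles=3
Tick 7: [PARSE:-, VALIDATE:-, TRANSFORM:-, EMIT:P3(v=0,ok=F)] out:-; bubbles=3
Tick 8: [PARSE:-, VALIDATE:-, TRANSFORM:-, EMIT:-] out:P3(v=0); bubbles=4
Total bubble-slots: 20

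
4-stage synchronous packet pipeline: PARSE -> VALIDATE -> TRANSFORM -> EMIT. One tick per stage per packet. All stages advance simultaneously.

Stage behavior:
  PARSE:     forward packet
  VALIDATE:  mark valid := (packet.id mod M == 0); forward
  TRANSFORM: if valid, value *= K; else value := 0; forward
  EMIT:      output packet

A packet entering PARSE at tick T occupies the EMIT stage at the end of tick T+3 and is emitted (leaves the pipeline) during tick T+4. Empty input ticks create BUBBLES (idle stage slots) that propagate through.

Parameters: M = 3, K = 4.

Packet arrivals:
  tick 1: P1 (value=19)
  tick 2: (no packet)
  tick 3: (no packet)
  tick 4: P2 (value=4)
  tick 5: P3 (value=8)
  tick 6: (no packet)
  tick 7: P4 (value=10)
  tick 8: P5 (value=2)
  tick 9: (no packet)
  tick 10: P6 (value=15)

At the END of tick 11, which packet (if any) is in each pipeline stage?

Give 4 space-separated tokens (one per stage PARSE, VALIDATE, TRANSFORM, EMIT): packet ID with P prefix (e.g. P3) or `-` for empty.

Answer: - P6 - P5

Derivation:
Tick 1: [PARSE:P1(v=19,ok=F), VALIDATE:-, TRANSFORM:-, EMIT:-] out:-; in:P1
Tick 2: [PARSE:-, VALIDATE:P1(v=19,ok=F), TRANSFORM:-, EMIT:-] out:-; in:-
Tick 3: [PARSE:-, VALIDATE:-, TRANSFORM:P1(v=0,ok=F), EMIT:-] out:-; in:-
Tick 4: [PARSE:P2(v=4,ok=F), VALIDATE:-, TRANSFORM:-, EMIT:P1(v=0,ok=F)] out:-; in:P2
Tick 5: [PARSE:P3(v=8,ok=F), VALIDATE:P2(v=4,ok=F), TRANSFORM:-, EMIT:-] out:P1(v=0); in:P3
Tick 6: [PARSE:-, VALIDATE:P3(v=8,ok=T), TRANSFORM:P2(v=0,ok=F), EMIT:-] out:-; in:-
Tick 7: [PARSE:P4(v=10,ok=F), VALIDATE:-, TRANSFORM:P3(v=32,ok=T), EMIT:P2(v=0,ok=F)] out:-; in:P4
Tick 8: [PARSE:P5(v=2,ok=F), VALIDATE:P4(v=10,ok=F), TRANSFORM:-, EMIT:P3(v=32,ok=T)] out:P2(v=0); in:P5
Tick 9: [PARSE:-, VALIDATE:P5(v=2,ok=F), TRANSFORM:P4(v=0,ok=F), EMIT:-] out:P3(v=32); in:-
Tick 10: [PARSE:P6(v=15,ok=F), VALIDATE:-, TRANSFORM:P5(v=0,ok=F), EMIT:P4(v=0,ok=F)] out:-; in:P6
Tick 11: [PARSE:-, VALIDATE:P6(v=15,ok=T), TRANSFORM:-, EMIT:P5(v=0,ok=F)] out:P4(v=0); in:-
At end of tick 11: ['-', 'P6', '-', 'P5']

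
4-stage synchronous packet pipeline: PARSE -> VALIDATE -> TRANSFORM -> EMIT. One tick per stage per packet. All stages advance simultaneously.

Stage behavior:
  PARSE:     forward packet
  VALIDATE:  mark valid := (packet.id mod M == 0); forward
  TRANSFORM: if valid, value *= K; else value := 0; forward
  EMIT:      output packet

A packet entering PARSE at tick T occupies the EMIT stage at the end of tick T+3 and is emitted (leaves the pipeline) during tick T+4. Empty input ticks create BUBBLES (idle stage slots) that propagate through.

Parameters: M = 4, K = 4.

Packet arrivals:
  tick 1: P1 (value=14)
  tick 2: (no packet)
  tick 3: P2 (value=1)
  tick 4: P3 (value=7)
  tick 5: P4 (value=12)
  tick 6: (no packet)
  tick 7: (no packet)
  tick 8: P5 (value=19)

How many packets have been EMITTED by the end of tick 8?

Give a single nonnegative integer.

Tick 1: [PARSE:P1(v=14,ok=F), VALIDATE:-, TRANSFORM:-, EMIT:-] out:-; in:P1
Tick 2: [PARSE:-, VALIDATE:P1(v=14,ok=F), TRANSFORM:-, EMIT:-] out:-; in:-
Tick 3: [PARSE:P2(v=1,ok=F), VALIDATE:-, TRANSFORM:P1(v=0,ok=F), EMIT:-] out:-; in:P2
Tick 4: [PARSE:P3(v=7,ok=F), VALIDATE:P2(v=1,ok=F), TRANSFORM:-, EMIT:P1(v=0,ok=F)] out:-; in:P3
Tick 5: [PARSE:P4(v=12,ok=F), VALIDATE:P3(v=7,ok=F), TRANSFORM:P2(v=0,ok=F), EMIT:-] out:P1(v=0); in:P4
Tick 6: [PARSE:-, VALIDATE:P4(v=12,ok=T), TRANSFORM:P3(v=0,ok=F), EMIT:P2(v=0,ok=F)] out:-; in:-
Tick 7: [PARSE:-, VALIDATE:-, TRANSFORM:P4(v=48,ok=T), EMIT:P3(v=0,ok=F)] out:P2(v=0); in:-
Tick 8: [PARSE:P5(v=19,ok=F), VALIDATE:-, TRANSFORM:-, EMIT:P4(v=48,ok=T)] out:P3(v=0); in:P5
Emitted by tick 8: ['P1', 'P2', 'P3']

Answer: 3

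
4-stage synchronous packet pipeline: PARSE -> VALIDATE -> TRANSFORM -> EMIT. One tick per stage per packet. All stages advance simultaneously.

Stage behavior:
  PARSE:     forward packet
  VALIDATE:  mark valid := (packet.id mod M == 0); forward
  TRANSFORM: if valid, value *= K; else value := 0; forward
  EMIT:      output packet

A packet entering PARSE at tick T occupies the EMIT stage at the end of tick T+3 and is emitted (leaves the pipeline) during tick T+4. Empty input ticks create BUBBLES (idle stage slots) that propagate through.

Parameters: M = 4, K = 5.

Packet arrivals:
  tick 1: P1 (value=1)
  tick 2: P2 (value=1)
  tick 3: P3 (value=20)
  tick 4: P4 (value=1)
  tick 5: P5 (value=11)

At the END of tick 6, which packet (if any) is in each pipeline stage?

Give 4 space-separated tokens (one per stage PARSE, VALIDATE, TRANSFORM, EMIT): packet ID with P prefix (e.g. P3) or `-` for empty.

Tick 1: [PARSE:P1(v=1,ok=F), VALIDATE:-, TRANSFORM:-, EMIT:-] out:-; in:P1
Tick 2: [PARSE:P2(v=1,ok=F), VALIDATE:P1(v=1,ok=F), TRANSFORM:-, EMIT:-] out:-; in:P2
Tick 3: [PARSE:P3(v=20,ok=F), VALIDATE:P2(v=1,ok=F), TRANSFORM:P1(v=0,ok=F), EMIT:-] out:-; in:P3
Tick 4: [PARSE:P4(v=1,ok=F), VALIDATE:P3(v=20,ok=F), TRANSFORM:P2(v=0,ok=F), EMIT:P1(v=0,ok=F)] out:-; in:P4
Tick 5: [PARSE:P5(v=11,ok=F), VALIDATE:P4(v=1,ok=T), TRANSFORM:P3(v=0,ok=F), EMIT:P2(v=0,ok=F)] out:P1(v=0); in:P5
Tick 6: [PARSE:-, VALIDATE:P5(v=11,ok=F), TRANSFORM:P4(v=5,ok=T), EMIT:P3(v=0,ok=F)] out:P2(v=0); in:-
At end of tick 6: ['-', 'P5', 'P4', 'P3']

Answer: - P5 P4 P3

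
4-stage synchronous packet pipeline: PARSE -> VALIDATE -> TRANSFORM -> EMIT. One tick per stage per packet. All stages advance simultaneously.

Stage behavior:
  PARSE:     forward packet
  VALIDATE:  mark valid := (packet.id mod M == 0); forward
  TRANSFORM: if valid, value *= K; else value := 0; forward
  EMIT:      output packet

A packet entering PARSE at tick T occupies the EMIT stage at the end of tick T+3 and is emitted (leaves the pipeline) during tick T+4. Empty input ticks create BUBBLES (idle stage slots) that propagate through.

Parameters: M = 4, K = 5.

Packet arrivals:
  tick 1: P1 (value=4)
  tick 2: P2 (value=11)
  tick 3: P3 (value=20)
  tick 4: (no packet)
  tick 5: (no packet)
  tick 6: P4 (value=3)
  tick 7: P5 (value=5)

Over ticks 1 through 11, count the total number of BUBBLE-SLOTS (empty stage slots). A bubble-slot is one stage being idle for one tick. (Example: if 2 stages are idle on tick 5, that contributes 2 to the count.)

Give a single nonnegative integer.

Answer: 24

Derivation:
Tick 1: [PARSE:P1(v=4,ok=F), VALIDATE:-, TRANSFORM:-, EMIT:-] out:-; bubbles=3
Tick 2: [PARSE:P2(v=11,ok=F), VALIDATE:P1(v=4,ok=F), TRANSFORM:-, EMIT:-] out:-; bubbles=2
Tick 3: [PARSE:P3(v=20,ok=F), VALIDATE:P2(v=11,ok=F), TRANSFORM:P1(v=0,ok=F), EMIT:-] out:-; bubbles=1
Tick 4: [PARSE:-, VALIDATE:P3(v=20,ok=F), TRANSFORM:P2(v=0,ok=F), EMIT:P1(v=0,ok=F)] out:-; bubbles=1
Tick 5: [PARSE:-, VALIDATE:-, TRANSFORM:P3(v=0,ok=F), EMIT:P2(v=0,ok=F)] out:P1(v=0); bubbles=2
Tick 6: [PARSE:P4(v=3,ok=F), VALIDATE:-, TRANSFORM:-, EMIT:P3(v=0,ok=F)] out:P2(v=0); bubbles=2
Tick 7: [PARSE:P5(v=5,ok=F), VALIDATE:P4(v=3,ok=T), TRANSFORM:-, EMIT:-] out:P3(v=0); bubbles=2
Tick 8: [PARSE:-, VALIDATE:P5(v=5,ok=F), TRANSFORM:P4(v=15,ok=T), EMIT:-] out:-; bubbles=2
Tick 9: [PARSE:-, VALIDATE:-, TRANSFORM:P5(v=0,ok=F), EMIT:P4(v=15,ok=T)] out:-; bubbles=2
Tick 10: [PARSE:-, VALIDATE:-, TRANSFORM:-, EMIT:P5(v=0,ok=F)] out:P4(v=15); bubbles=3
Tick 11: [PARSE:-, VALIDATE:-, TRANSFORM:-, EMIT:-] out:P5(v=0); bubbles=4
Total bubble-slots: 24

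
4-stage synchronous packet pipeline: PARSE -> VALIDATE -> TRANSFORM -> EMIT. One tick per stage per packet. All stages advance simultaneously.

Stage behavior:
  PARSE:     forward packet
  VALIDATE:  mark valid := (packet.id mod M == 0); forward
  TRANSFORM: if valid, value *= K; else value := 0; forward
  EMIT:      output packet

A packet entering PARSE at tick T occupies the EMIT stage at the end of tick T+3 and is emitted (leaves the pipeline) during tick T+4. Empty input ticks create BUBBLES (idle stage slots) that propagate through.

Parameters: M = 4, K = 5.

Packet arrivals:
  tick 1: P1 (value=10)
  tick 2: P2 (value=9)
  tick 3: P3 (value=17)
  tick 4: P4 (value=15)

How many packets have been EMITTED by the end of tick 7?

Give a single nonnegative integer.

Answer: 3

Derivation:
Tick 1: [PARSE:P1(v=10,ok=F), VALIDATE:-, TRANSFORM:-, EMIT:-] out:-; in:P1
Tick 2: [PARSE:P2(v=9,ok=F), VALIDATE:P1(v=10,ok=F), TRANSFORM:-, EMIT:-] out:-; in:P2
Tick 3: [PARSE:P3(v=17,ok=F), VALIDATE:P2(v=9,ok=F), TRANSFORM:P1(v=0,ok=F), EMIT:-] out:-; in:P3
Tick 4: [PARSE:P4(v=15,ok=F), VALIDATE:P3(v=17,ok=F), TRANSFORM:P2(v=0,ok=F), EMIT:P1(v=0,ok=F)] out:-; in:P4
Tick 5: [PARSE:-, VALIDATE:P4(v=15,ok=T), TRANSFORM:P3(v=0,ok=F), EMIT:P2(v=0,ok=F)] out:P1(v=0); in:-
Tick 6: [PARSE:-, VALIDATE:-, TRANSFORM:P4(v=75,ok=T), EMIT:P3(v=0,ok=F)] out:P2(v=0); in:-
Tick 7: [PARSE:-, VALIDATE:-, TRANSFORM:-, EMIT:P4(v=75,ok=T)] out:P3(v=0); in:-
Emitted by tick 7: ['P1', 'P2', 'P3']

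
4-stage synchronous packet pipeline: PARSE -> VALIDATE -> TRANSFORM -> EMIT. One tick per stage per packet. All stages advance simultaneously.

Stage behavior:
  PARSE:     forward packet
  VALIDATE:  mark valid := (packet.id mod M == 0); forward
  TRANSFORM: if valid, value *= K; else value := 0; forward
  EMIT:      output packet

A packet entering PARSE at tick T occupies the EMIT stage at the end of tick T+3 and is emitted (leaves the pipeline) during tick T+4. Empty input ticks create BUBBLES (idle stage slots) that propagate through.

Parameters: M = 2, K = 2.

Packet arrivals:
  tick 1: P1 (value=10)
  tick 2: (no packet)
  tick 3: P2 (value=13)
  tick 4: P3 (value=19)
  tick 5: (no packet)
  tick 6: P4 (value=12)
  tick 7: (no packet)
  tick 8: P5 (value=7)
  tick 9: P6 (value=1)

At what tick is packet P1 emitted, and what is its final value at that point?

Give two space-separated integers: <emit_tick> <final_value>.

Answer: 5 0

Derivation:
Tick 1: [PARSE:P1(v=10,ok=F), VALIDATE:-, TRANSFORM:-, EMIT:-] out:-; in:P1
Tick 2: [PARSE:-, VALIDATE:P1(v=10,ok=F), TRANSFORM:-, EMIT:-] out:-; in:-
Tick 3: [PARSE:P2(v=13,ok=F), VALIDATE:-, TRANSFORM:P1(v=0,ok=F), EMIT:-] out:-; in:P2
Tick 4: [PARSE:P3(v=19,ok=F), VALIDATE:P2(v=13,ok=T), TRANSFORM:-, EMIT:P1(v=0,ok=F)] out:-; in:P3
Tick 5: [PARSE:-, VALIDATE:P3(v=19,ok=F), TRANSFORM:P2(v=26,ok=T), EMIT:-] out:P1(v=0); in:-
Tick 6: [PARSE:P4(v=12,ok=F), VALIDATE:-, TRANSFORM:P3(v=0,ok=F), EMIT:P2(v=26,ok=T)] out:-; in:P4
Tick 7: [PARSE:-, VALIDATE:P4(v=12,ok=T), TRANSFORM:-, EMIT:P3(v=0,ok=F)] out:P2(v=26); in:-
Tick 8: [PARSE:P5(v=7,ok=F), VALIDATE:-, TRANSFORM:P4(v=24,ok=T), EMIT:-] out:P3(v=0); in:P5
Tick 9: [PARSE:P6(v=1,ok=F), VALIDATE:P5(v=7,ok=F), TRANSFORM:-, EMIT:P4(v=24,ok=T)] out:-; in:P6
Tick 10: [PARSE:-, VALIDATE:P6(v=1,ok=T), TRANSFORM:P5(v=0,ok=F), EMIT:-] out:P4(v=24); in:-
Tick 11: [PARSE:-, VALIDATE:-, TRANSFORM:P6(v=2,ok=T), EMIT:P5(v=0,ok=F)] out:-; in:-
Tick 12: [PARSE:-, VALIDATE:-, TRANSFORM:-, EMIT:P6(v=2,ok=T)] out:P5(v=0); in:-
Tick 13: [PARSE:-, VALIDATE:-, TRANSFORM:-, EMIT:-] out:P6(v=2); in:-
P1: arrives tick 1, valid=False (id=1, id%2=1), emit tick 5, final value 0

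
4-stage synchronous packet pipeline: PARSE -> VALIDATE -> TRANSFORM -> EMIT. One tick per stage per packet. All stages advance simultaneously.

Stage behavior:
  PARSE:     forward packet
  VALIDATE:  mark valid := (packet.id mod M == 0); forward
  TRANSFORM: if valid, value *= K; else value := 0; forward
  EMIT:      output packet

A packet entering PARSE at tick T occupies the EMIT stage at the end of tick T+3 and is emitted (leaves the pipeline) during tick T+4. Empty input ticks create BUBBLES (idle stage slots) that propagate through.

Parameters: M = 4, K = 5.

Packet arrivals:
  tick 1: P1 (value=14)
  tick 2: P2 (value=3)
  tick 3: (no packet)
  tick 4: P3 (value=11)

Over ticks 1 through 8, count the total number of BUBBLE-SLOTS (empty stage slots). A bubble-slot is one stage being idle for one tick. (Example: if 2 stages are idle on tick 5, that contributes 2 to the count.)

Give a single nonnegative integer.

Answer: 20

Derivation:
Tick 1: [PARSE:P1(v=14,ok=F), VALIDATE:-, TRANSFORM:-, EMIT:-] out:-; bubbles=3
Tick 2: [PARSE:P2(v=3,ok=F), VALIDATE:P1(v=14,ok=F), TRANSFORM:-, EMIT:-] out:-; bubbles=2
Tick 3: [PARSE:-, VALIDATE:P2(v=3,ok=F), TRANSFORM:P1(v=0,ok=F), EMIT:-] out:-; bubbles=2
Tick 4: [PARSE:P3(v=11,ok=F), VALIDATE:-, TRANSFORM:P2(v=0,ok=F), EMIT:P1(v=0,ok=F)] out:-; bubbles=1
Tick 5: [PARSE:-, VALIDATE:P3(v=11,ok=F), TRANSFORM:-, EMIT:P2(v=0,ok=F)] out:P1(v=0); bubbles=2
Tick 6: [PARSE:-, VALIDATE:-, TRANSFORM:P3(v=0,ok=F), EMIT:-] out:P2(v=0); bubbles=3
Tick 7: [PARSE:-, VALIDATE:-, TRANSFORM:-, EMIT:P3(v=0,ok=F)] out:-; bubbles=3
Tick 8: [PARSE:-, VALIDATE:-, TRANSFORM:-, EMIT:-] out:P3(v=0); bubbles=4
Total bubble-slots: 20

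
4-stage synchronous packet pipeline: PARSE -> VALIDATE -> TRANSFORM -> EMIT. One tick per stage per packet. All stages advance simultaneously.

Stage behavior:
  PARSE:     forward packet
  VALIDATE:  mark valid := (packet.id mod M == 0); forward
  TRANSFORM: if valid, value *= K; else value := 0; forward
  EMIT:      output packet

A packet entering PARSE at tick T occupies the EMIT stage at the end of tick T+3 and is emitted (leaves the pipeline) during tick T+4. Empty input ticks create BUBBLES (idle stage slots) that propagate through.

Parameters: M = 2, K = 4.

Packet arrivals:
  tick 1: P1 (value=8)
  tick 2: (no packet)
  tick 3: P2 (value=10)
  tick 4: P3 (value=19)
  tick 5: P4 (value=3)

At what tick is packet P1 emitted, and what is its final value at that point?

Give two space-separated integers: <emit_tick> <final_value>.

Answer: 5 0

Derivation:
Tick 1: [PARSE:P1(v=8,ok=F), VALIDATE:-, TRANSFORM:-, EMIT:-] out:-; in:P1
Tick 2: [PARSE:-, VALIDATE:P1(v=8,ok=F), TRANSFORM:-, EMIT:-] out:-; in:-
Tick 3: [PARSE:P2(v=10,ok=F), VALIDATE:-, TRANSFORM:P1(v=0,ok=F), EMIT:-] out:-; in:P2
Tick 4: [PARSE:P3(v=19,ok=F), VALIDATE:P2(v=10,ok=T), TRANSFORM:-, EMIT:P1(v=0,ok=F)] out:-; in:P3
Tick 5: [PARSE:P4(v=3,ok=F), VALIDATE:P3(v=19,ok=F), TRANSFORM:P2(v=40,ok=T), EMIT:-] out:P1(v=0); in:P4
Tick 6: [PARSE:-, VALIDATE:P4(v=3,ok=T), TRANSFORM:P3(v=0,ok=F), EMIT:P2(v=40,ok=T)] out:-; in:-
Tick 7: [PARSE:-, VALIDATE:-, TRANSFORM:P4(v=12,ok=T), EMIT:P3(v=0,ok=F)] out:P2(v=40); in:-
Tick 8: [PARSE:-, VALIDATE:-, TRANSFORM:-, EMIT:P4(v=12,ok=T)] out:P3(v=0); in:-
Tick 9: [PARSE:-, VALIDATE:-, TRANSFORM:-, EMIT:-] out:P4(v=12); in:-
P1: arrives tick 1, valid=False (id=1, id%2=1), emit tick 5, final value 0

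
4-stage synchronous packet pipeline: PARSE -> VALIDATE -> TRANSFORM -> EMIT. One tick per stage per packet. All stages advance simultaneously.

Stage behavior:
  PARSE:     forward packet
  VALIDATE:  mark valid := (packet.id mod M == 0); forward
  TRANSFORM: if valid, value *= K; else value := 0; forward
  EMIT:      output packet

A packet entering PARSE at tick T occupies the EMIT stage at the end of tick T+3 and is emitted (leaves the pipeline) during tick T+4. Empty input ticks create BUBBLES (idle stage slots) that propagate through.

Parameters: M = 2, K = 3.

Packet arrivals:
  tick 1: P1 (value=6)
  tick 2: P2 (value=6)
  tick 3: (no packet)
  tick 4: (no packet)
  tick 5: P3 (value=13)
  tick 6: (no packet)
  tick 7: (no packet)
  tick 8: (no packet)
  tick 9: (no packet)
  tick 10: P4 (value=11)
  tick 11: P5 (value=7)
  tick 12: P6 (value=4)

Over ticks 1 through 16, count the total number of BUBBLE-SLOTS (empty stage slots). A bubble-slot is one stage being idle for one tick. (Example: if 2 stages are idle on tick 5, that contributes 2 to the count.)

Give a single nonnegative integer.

Answer: 40

Derivation:
Tick 1: [PARSE:P1(v=6,ok=F), VALIDATE:-, TRANSFORM:-, EMIT:-] out:-; bubbles=3
Tick 2: [PARSE:P2(v=6,ok=F), VALIDATE:P1(v=6,ok=F), TRANSFORM:-, EMIT:-] out:-; bubbles=2
Tick 3: [PARSE:-, VALIDATE:P2(v=6,ok=T), TRANSFORM:P1(v=0,ok=F), EMIT:-] out:-; bubbles=2
Tick 4: [PARSE:-, VALIDATE:-, TRANSFORM:P2(v=18,ok=T), EMIT:P1(v=0,ok=F)] out:-; bubbles=2
Tick 5: [PARSE:P3(v=13,ok=F), VALIDATE:-, TRANSFORM:-, EMIT:P2(v=18,ok=T)] out:P1(v=0); bubbles=2
Tick 6: [PARSE:-, VALIDATE:P3(v=13,ok=F), TRANSFORM:-, EMIT:-] out:P2(v=18); bubbles=3
Tick 7: [PARSE:-, VALIDATE:-, TRANSFORM:P3(v=0,ok=F), EMIT:-] out:-; bubbles=3
Tick 8: [PARSE:-, VALIDATE:-, TRANSFORM:-, EMIT:P3(v=0,ok=F)] out:-; bubbles=3
Tick 9: [PARSE:-, VALIDATE:-, TRANSFORM:-, EMIT:-] out:P3(v=0); bubbles=4
Tick 10: [PARSE:P4(v=11,ok=F), VALIDATE:-, TRANSFORM:-, EMIT:-] out:-; bubbles=3
Tick 11: [PARSE:P5(v=7,ok=F), VALIDATE:P4(v=11,ok=T), TRANSFORM:-, EMIT:-] out:-; bubbles=2
Tick 12: [PARSE:P6(v=4,ok=F), VALIDATE:P5(v=7,ok=F), TRANSFORM:P4(v=33,ok=T), EMIT:-] out:-; bubbles=1
Tick 13: [PARSE:-, VALIDATE:P6(v=4,ok=T), TRANSFORM:P5(v=0,ok=F), EMIT:P4(v=33,ok=T)] out:-; bubbles=1
Tick 14: [PARSE:-, VALIDATE:-, TRANSFORM:P6(v=12,ok=T), EMIT:P5(v=0,ok=F)] out:P4(v=33); bubbles=2
Tick 15: [PARSE:-, VALIDATE:-, TRANSFORM:-, EMIT:P6(v=12,ok=T)] out:P5(v=0); bubbles=3
Tick 16: [PARSE:-, VALIDATE:-, TRANSFORM:-, EMIT:-] out:P6(v=12); bubbles=4
Total bubble-slots: 40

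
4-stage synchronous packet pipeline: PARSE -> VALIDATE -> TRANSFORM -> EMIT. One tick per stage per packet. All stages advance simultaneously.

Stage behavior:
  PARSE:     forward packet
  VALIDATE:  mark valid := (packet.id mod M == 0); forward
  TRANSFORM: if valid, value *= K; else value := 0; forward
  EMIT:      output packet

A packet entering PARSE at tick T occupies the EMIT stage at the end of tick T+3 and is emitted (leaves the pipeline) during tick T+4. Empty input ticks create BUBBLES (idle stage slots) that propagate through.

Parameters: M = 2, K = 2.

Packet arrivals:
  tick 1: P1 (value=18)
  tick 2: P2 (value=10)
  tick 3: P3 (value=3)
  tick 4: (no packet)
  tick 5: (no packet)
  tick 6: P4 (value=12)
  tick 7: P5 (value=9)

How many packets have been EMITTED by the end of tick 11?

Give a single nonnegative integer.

Tick 1: [PARSE:P1(v=18,ok=F), VALIDATE:-, TRANSFORM:-, EMIT:-] out:-; in:P1
Tick 2: [PARSE:P2(v=10,ok=F), VALIDATE:P1(v=18,ok=F), TRANSFORM:-, EMIT:-] out:-; in:P2
Tick 3: [PARSE:P3(v=3,ok=F), VALIDATE:P2(v=10,ok=T), TRANSFORM:P1(v=0,ok=F), EMIT:-] out:-; in:P3
Tick 4: [PARSE:-, VALIDATE:P3(v=3,ok=F), TRANSFORM:P2(v=20,ok=T), EMIT:P1(v=0,ok=F)] out:-; in:-
Tick 5: [PARSE:-, VALIDATE:-, TRANSFORM:P3(v=0,ok=F), EMIT:P2(v=20,ok=T)] out:P1(v=0); in:-
Tick 6: [PARSE:P4(v=12,ok=F), VALIDATE:-, TRANSFORM:-, EMIT:P3(v=0,ok=F)] out:P2(v=20); in:P4
Tick 7: [PARSE:P5(v=9,ok=F), VALIDATE:P4(v=12,ok=T), TRANSFORM:-, EMIT:-] out:P3(v=0); in:P5
Tick 8: [PARSE:-, VALIDATE:P5(v=9,ok=F), TRANSFORM:P4(v=24,ok=T), EMIT:-] out:-; in:-
Tick 9: [PARSE:-, VALIDATE:-, TRANSFORM:P5(v=0,ok=F), EMIT:P4(v=24,ok=T)] out:-; in:-
Tick 10: [PARSE:-, VALIDATE:-, TRANSFORM:-, EMIT:P5(v=0,ok=F)] out:P4(v=24); in:-
Tick 11: [PARSE:-, VALIDATE:-, TRANSFORM:-, EMIT:-] out:P5(v=0); in:-
Emitted by tick 11: ['P1', 'P2', 'P3', 'P4', 'P5']

Answer: 5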